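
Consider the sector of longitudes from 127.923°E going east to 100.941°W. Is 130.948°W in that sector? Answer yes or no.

Band width going east from +127.923° to -100.941°: ((-100.941 − 127.923) mod 360) = 131.136°.
Offset of -130.948° east of the west edge: ((-130.948 − 127.923) mod 360) = 101.129°.
101.129° ≤ 131.136° ⇒ inside.

Yes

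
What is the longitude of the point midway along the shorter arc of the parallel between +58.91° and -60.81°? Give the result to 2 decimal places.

Signed shortest Δλ from +58.91° to -60.81° is -119.72°.
Midpoint longitude = +58.91° + (-119.72°)/2 = +58.91° − 59.86° = -0.95°.

-0.95°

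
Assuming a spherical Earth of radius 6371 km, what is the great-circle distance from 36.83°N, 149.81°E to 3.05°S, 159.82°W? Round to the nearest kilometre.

Δλ = -159.82 − 149.81 = -309.63°; wrapped into (−180°, 180°]: 50.37°.
Δφ = -3.05 − 36.83 = -39.88°.
a = sin²(Δφ/2) + cos φ₁ · cos φ₂ · sin²(Δλ/2) = 0.261045.
c = 2·atan2(√a, √(1−a)) = 1.07252 rad → d = 6371·c ≈ 6833.04 km.

6833 km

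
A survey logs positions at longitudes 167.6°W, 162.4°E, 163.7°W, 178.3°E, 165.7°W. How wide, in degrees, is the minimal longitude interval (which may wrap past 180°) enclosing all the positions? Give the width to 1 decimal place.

Sort the longitudes: -167.6°, -165.7°, -163.7°, +162.4°, +178.3°.
Eastward gaps between consecutive values (wrapping around): 1.9°, 2.0°, 326.1°, 15.9°, 14.1°.
Largest gap = 326.1° ⇒ minimal covering band is its complement: 360° − 326.1° = 33.9°.
Band runs from +162.4° eastward to -163.7°, crossing the antimeridian.

33.9°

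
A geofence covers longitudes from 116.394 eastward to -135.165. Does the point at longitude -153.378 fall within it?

Band width going east from +116.394° to -135.165°: ((-135.165 − 116.394) mod 360) = 108.441°.
Offset of -153.378° east of the west edge: ((-153.378 − 116.394) mod 360) = 90.228°.
90.228° ≤ 108.441° ⇒ inside.

Yes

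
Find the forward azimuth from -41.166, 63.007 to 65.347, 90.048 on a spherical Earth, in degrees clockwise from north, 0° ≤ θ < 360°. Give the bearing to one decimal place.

Δλ = 90.048 − 63.007 = 27.041°.
θ = atan2( sin Δλ · cos φ₂ , cos φ₁ · sin φ₂ − sin φ₁ · cos φ₂ · cos Δλ )
  = atan2(0.18964, 0.92874) = 11.540° → normalised to [0°, 360°): 11.540°.

11.5°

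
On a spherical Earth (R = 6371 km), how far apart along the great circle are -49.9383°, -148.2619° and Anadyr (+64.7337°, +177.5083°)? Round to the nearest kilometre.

13089 km

Δλ = 177.5083 − -148.2619 = 325.7702°; wrapped into (−180°, 180°]: -34.2298°.
Δφ = 64.7337 − -49.9383 = 114.6720°.
a = sin²(Δφ/2) + cos φ₁ · cos φ₂ · sin²(Δλ/2) = 0.732503.
c = 2·atan2(√a, √(1−a)) = 2.05444 rad → d = 6371·c ≈ 13088.82 km.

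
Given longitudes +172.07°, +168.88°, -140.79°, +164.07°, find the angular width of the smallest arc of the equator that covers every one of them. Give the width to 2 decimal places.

55.14°

Sort the longitudes: -140.79°, +164.07°, +168.88°, +172.07°.
Eastward gaps between consecutive values (wrapping around): 304.86°, 4.81°, 3.19°, 47.14°.
Largest gap = 304.86° ⇒ minimal covering band is its complement: 360° − 304.86° = 55.14°.
Band runs from +164.07° eastward to -140.79°, crossing the antimeridian.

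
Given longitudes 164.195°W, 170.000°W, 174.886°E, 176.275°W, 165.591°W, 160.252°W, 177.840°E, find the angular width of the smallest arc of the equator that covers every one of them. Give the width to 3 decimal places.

Sort the longitudes: -176.275°, -170.000°, -165.591°, -164.195°, -160.252°, +174.886°, +177.840°.
Eastward gaps between consecutive values (wrapping around): 6.275°, 4.409°, 1.396°, 3.943°, 335.138°, 2.954°, 5.885°.
Largest gap = 335.138° ⇒ minimal covering band is its complement: 360° − 335.138° = 24.862°.
Band runs from +174.886° eastward to -160.252°, crossing the antimeridian.

24.862°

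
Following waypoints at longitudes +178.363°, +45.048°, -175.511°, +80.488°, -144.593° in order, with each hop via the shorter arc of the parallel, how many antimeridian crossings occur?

Leg 1: +178.363° → +45.048°, shortest Δλ = -133.315° (west) — does not cross 180°.
Leg 2: +45.048° → -175.511°, shortest Δλ = 139.441° (east) — crosses 180°.
Leg 3: -175.511° → +80.488°, shortest Δλ = -104.001° (west) — crosses 180°.
Leg 4: +80.488° → -144.593°, shortest Δλ = 134.919° (east) — crosses 180°.
Total crossings: 3.

3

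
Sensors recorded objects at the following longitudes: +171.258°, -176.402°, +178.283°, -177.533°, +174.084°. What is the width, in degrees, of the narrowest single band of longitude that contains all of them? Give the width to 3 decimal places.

Sort the longitudes: -177.533°, -176.402°, +171.258°, +174.084°, +178.283°.
Eastward gaps between consecutive values (wrapping around): 1.131°, 347.660°, 2.826°, 4.199°, 4.184°.
Largest gap = 347.660° ⇒ minimal covering band is its complement: 360° − 347.660° = 12.340°.
Band runs from +171.258° eastward to -176.402°, crossing the antimeridian.

12.340°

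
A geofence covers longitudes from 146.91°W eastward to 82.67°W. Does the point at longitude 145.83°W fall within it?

Band width going east from -146.91° to -82.67°: ((-82.67 − -146.91) mod 360) = 64.24°.
Offset of -145.83° east of the west edge: ((-145.83 − -146.91) mod 360) = 1.08°.
1.08° ≤ 64.24° ⇒ inside.

Yes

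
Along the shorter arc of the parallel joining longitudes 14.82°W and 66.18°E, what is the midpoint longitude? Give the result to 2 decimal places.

Signed shortest Δλ from -14.82° to +66.18° is +81.00°.
Midpoint longitude = -14.82° + (+81.00°)/2 = -14.82° + 40.50° = +25.68°.

25.68°E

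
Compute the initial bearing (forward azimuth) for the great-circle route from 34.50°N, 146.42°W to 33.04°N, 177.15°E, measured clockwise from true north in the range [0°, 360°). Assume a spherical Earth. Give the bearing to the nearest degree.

278°

Δλ = 177.15 − -146.42 = 323.57°; wrapped into (−180°, 180°]: -36.43°.
θ = atan2( sin Δλ · cos φ₂ , cos φ₁ · sin φ₂ − sin φ₁ · cos φ₂ · cos Δλ )
  = atan2(-0.49781, 0.06731) = -82.300° → normalised to [0°, 360°): 277.700°.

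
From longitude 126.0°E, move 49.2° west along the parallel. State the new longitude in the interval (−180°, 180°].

Start at +126.0°; shift −49.2° → +76.8°.
+76.8° already lies in (−180°, 180°].

76.8°E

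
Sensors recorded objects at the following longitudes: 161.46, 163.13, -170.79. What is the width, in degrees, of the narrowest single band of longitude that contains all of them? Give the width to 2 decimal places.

27.75°

Sort the longitudes: -170.79°, +161.46°, +163.13°.
Eastward gaps between consecutive values (wrapping around): 332.25°, 1.67°, 26.08°.
Largest gap = 332.25° ⇒ minimal covering band is its complement: 360° − 332.25° = 27.75°.
Band runs from +161.46° eastward to -170.79°, crossing the antimeridian.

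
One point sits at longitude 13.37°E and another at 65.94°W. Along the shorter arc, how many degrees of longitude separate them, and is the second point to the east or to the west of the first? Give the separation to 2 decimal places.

Raw difference: -65.94 − 13.37 = -79.31°.
Normalise into (−180°, 180°]: -79.31° stays -79.31°.
Negative ⇒ the second point lies to the west; separation 79.31°.

79.31° west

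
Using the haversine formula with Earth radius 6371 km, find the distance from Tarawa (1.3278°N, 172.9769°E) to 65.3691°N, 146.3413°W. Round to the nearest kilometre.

Δλ = -146.3413 − 172.9769 = -319.3182°; wrapped into (−180°, 180°]: 40.6818°.
Δφ = 65.3691 − 1.3278 = 64.0413°.
a = sin²(Δφ/2) + cos φ₁ · cos φ₂ · sin²(Δλ/2) = 0.331483.
c = 2·atan2(√a, √(1−a)) = 1.22703 rad → d = 6371·c ≈ 7817.42 km.

7817 km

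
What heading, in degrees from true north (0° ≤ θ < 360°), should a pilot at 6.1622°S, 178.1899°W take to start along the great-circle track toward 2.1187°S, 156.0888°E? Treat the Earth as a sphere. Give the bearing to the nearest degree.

Δλ = 156.0888 − -178.1899 = 334.2787°; wrapped into (−180°, 180°]: -25.7213°.
θ = atan2( sin Δλ · cos φ₂ , cos φ₁ · sin φ₂ − sin φ₁ · cos φ₂ · cos Δλ )
  = atan2(-0.43370, 0.05989) = -82.138° → normalised to [0°, 360°): 277.862°.

278°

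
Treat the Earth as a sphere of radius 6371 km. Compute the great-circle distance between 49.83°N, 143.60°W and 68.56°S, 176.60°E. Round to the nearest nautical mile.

7326 nmi

Δλ = 176.60 − -143.60 = 320.20°; wrapped into (−180°, 180°]: -39.80°.
Δφ = -68.56 − 49.83 = -118.39°.
a = sin²(Δφ/2) + cos φ₁ · cos φ₂ · sin²(Δλ/2) = 0.765053.
c = 2·atan2(√a, √(1−a)) = 2.12952 rad → d = 6371·c ≈ 13567.18 km ≈ 7325.69 nmi.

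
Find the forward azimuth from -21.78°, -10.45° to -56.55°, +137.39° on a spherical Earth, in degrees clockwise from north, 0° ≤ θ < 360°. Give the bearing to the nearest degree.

163°

Δλ = 137.39 − -10.45 = 147.84°.
θ = atan2( sin Δλ · cos φ₂ , cos φ₁ · sin φ₂ − sin φ₁ · cos φ₂ · cos Δλ )
  = atan2(0.29340, -0.94795) = 162.802° → normalised to [0°, 360°): 162.802°.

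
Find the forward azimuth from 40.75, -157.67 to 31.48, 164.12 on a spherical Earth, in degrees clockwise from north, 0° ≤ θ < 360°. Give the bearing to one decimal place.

Δλ = 164.12 − -157.67 = 321.79°; wrapped into (−180°, 180°]: -38.21°.
θ = atan2( sin Δλ · cos φ₂ , cos φ₁ · sin φ₂ − sin φ₁ · cos φ₂ · cos Δλ )
  = atan2(-0.52751, -0.04182) = -94.532° → normalised to [0°, 360°): 265.468°.

265.5°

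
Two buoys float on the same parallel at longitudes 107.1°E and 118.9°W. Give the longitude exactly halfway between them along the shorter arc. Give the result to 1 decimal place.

174.1°E

Signed shortest Δλ from +107.1° to -118.9° is +134.0°.
Midpoint longitude = +107.1° + (+134.0°)/2 = +107.1° + 67.0° = +174.1°.
(The naïve average (+107.1 + -118.9)/2 = -5.9° is on the wrong side of the globe.)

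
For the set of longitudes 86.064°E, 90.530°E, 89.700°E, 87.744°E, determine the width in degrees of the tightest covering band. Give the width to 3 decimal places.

Sort the longitudes: +86.064°, +87.744°, +89.700°, +90.530°.
Eastward gaps between consecutive values (wrapping around): 1.680°, 1.956°, 0.830°, 355.534°.
Largest gap = 355.534° ⇒ minimal covering band is its complement: 360° − 355.534° = 4.466°.
Band runs from +86.064° eastward to +90.530°.

4.466°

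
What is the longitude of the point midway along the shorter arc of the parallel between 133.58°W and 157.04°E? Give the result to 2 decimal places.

168.27°W

Signed shortest Δλ from -133.58° to +157.04° is -69.38°.
Midpoint longitude = -133.58° + (-69.38°)/2 = -133.58° − 34.69° = -168.27°.
(The naïve average (-133.58 + +157.04)/2 = 11.73° is on the wrong side of the globe.)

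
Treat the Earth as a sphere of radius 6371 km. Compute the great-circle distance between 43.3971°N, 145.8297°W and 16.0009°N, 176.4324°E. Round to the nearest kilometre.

Δλ = 176.4324 − -145.8297 = 322.2621°; wrapped into (−180°, 180°]: -37.7379°.
Δφ = 16.0009 − 43.3971 = -27.3962°.
a = sin²(Δφ/2) + cos φ₁ · cos φ₂ · sin²(Δλ/2) = 0.129129.
c = 2·atan2(√a, √(1−a)) = 0.73513 rad → d = 6371·c ≈ 4683.53 km.

4684 km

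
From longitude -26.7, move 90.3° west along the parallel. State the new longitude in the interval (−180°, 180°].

-117.0°

Start at -26.7°; shift −90.3° → -117.0°.
-117.0° already lies in (−180°, 180°].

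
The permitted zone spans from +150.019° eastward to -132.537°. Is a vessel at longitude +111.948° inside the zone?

No

Band width going east from +150.019° to -132.537°: ((-132.537 − 150.019) mod 360) = 77.444°.
Offset of +111.948° east of the west edge: ((111.948 − 150.019) mod 360) = 321.929°.
321.929° > 77.444° ⇒ outside.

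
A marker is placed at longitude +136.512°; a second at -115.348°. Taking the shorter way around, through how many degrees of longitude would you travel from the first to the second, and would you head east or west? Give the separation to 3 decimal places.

108.140° east

Raw difference: -115.348 − 136.512 = -251.86°.
Normalise into (−180°, 180°]: -251.86° + 360° = 108.14°.
Positive ⇒ the second point lies to the east; separation 108.140°.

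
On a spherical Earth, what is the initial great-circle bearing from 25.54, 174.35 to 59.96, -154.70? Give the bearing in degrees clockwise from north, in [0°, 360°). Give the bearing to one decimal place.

Δλ = -154.70 − 174.35 = -329.05°; wrapped into (−180°, 180°]: 30.95°.
θ = atan2( sin Δλ · cos φ₂ , cos φ₁ · sin φ₂ − sin φ₁ · cos φ₂ · cos Δλ )
  = atan2(0.25746, 0.59599) = 23.364° → normalised to [0°, 360°): 23.364°.

23.4°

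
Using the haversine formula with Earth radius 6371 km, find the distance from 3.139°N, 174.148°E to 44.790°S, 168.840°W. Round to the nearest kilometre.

Δλ = -168.840 − 174.148 = -342.988°; wrapped into (−180°, 180°]: 17.012°.
Δφ = -44.790 − 3.139 = -47.929°.
a = sin²(Δφ/2) + cos φ₁ · cos φ₂ · sin²(Δλ/2) = 0.180478.
c = 2·atan2(√a, √(1−a)) = 0.87754 rad → d = 6371·c ≈ 5590.82 km.

5591 km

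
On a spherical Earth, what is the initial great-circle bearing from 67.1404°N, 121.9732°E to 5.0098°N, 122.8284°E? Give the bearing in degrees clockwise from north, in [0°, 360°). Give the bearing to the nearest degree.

Δλ = 122.8284 − 121.9732 = 0.8552°.
θ = atan2( sin Δλ · cos φ₂ , cos φ₁ · sin φ₂ − sin φ₁ · cos φ₂ · cos Δλ )
  = atan2(0.01487, -0.88391) = 179.036° → normalised to [0°, 360°): 179.036°.

179°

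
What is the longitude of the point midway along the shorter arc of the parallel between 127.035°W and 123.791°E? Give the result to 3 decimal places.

Signed shortest Δλ from -127.035° to +123.791° is -109.174°.
Midpoint longitude = -127.035° + (-109.174°)/2 = -127.035° − 54.587° = -181.622°.
Normalise into (−180°, 180°]: +178.378°.
(The naïve average (-127.035 + +123.791)/2 = -1.622° is on the wrong side of the globe.)

178.378°E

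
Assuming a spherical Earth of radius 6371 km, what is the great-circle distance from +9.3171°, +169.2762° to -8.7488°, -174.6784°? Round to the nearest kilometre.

2682 km

Δλ = -174.6784 − 169.2762 = -343.9546°; wrapped into (−180°, 180°]: 16.0454°.
Δφ = -8.7488 − 9.3171 = -18.0659°.
a = sin²(Δφ/2) + cos φ₁ · cos φ₂ · sin²(Δλ/2) = 0.043648.
c = 2·atan2(√a, √(1−a)) = 0.42094 rad → d = 6371·c ≈ 2681.82 km.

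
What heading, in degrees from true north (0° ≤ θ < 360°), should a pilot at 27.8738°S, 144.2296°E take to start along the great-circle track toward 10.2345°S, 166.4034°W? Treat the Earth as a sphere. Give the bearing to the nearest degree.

Δλ = -166.4034 − 144.2296 = -310.6330°; wrapped into (−180°, 180°]: 49.3670°.
θ = atan2( sin Δλ · cos φ₂ , cos φ₁ · sin φ₂ − sin φ₁ · cos φ₂ · cos Δλ )
  = atan2(0.74682, 0.14255) = 79.194° → normalised to [0°, 360°): 79.194°.

79°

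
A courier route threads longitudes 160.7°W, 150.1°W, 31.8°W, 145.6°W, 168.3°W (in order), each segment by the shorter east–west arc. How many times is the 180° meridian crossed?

0

Leg 1: -160.7° → -150.1°, shortest Δλ = 10.6° (east) — does not cross 180°.
Leg 2: -150.1° → -31.8°, shortest Δλ = 118.3° (east) — does not cross 180°.
Leg 3: -31.8° → -145.6°, shortest Δλ = -113.8° (west) — does not cross 180°.
Leg 4: -145.6° → -168.3°, shortest Δλ = -22.7° (west) — does not cross 180°.
Total crossings: 0.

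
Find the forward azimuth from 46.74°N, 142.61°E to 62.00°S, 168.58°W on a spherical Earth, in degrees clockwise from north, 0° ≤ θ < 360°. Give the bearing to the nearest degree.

157°

Δλ = -168.58 − 142.61 = -311.19°; wrapped into (−180°, 180°]: 48.81°.
θ = atan2( sin Δλ · cos φ₂ , cos φ₁ · sin φ₂ − sin φ₁ · cos φ₂ · cos Δλ )
  = atan2(0.35329, -0.83025) = 156.949° → normalised to [0°, 360°): 156.949°.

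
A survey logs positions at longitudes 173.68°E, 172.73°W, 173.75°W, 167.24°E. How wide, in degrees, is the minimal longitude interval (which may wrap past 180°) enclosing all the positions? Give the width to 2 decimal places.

Sort the longitudes: -173.75°, -172.73°, +167.24°, +173.68°.
Eastward gaps between consecutive values (wrapping around): 1.02°, 339.97°, 6.44°, 12.57°.
Largest gap = 339.97° ⇒ minimal covering band is its complement: 360° − 339.97° = 20.03°.
Band runs from +167.24° eastward to -172.73°, crossing the antimeridian.

20.03°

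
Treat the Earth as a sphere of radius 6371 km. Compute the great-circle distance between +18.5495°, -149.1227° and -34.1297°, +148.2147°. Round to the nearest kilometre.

Δλ = 148.2147 − -149.1227 = 297.3374°; wrapped into (−180°, 180°]: -62.6626°.
Δφ = -34.1297 − 18.5495 = -52.6792°.
a = sin²(Δφ/2) + cos φ₁ · cos φ₂ · sin²(Δλ/2) = 0.409051.
c = 2·atan2(√a, √(1−a)) = 1.38788 rad → d = 6371·c ≈ 8842.18 km.

8842 km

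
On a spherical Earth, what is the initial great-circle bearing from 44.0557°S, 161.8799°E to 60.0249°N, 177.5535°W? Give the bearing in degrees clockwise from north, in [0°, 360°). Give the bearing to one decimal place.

Δλ = -177.5535 − 161.8799 = -339.4334°; wrapped into (−180°, 180°]: 20.5666°.
θ = atan2( sin Δλ · cos φ₂ , cos φ₁ · sin φ₂ − sin φ₁ · cos φ₂ · cos Δλ )
  = atan2(0.17552, 0.94781) = 10.491° → normalised to [0°, 360°): 10.491°.

10.5°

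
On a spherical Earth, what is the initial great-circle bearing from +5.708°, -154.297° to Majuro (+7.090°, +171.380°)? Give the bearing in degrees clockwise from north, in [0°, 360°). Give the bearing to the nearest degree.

274°

Δλ = 171.380 − -154.297 = 325.677°; wrapped into (−180°, 180°]: -34.323°.
θ = atan2( sin Δλ · cos φ₂ , cos φ₁ · sin φ₂ − sin φ₁ · cos φ₂ · cos Δλ )
  = atan2(-0.55955, 0.04130) = -85.778° → normalised to [0°, 360°): 274.222°.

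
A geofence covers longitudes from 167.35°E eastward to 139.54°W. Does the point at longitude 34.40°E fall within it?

Band width going east from +167.35° to -139.54°: ((-139.54 − 167.35) mod 360) = 53.11°.
Offset of +34.40° east of the west edge: ((34.40 − 167.35) mod 360) = 227.05°.
227.05° > 53.11° ⇒ outside.

No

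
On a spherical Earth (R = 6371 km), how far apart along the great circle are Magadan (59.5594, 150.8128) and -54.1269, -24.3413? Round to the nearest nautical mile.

10445 nmi

Δλ = -24.3413 − 150.8128 = -175.1541°.
Δφ = -54.1269 − 59.5594 = -113.6863°.
a = sin²(Δφ/2) + cos φ₁ · cos φ₂ · sin²(Δλ/2) = 0.997224.
c = 2·atan2(√a, √(1−a)) = 3.03616 rad → d = 6371·c ≈ 19343.38 km ≈ 10444.59 nmi.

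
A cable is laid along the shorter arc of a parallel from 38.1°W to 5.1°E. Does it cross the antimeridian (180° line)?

No

Signed shortest Δλ = ((5.1 − -38.1 + 180) mod 360) − 180 = 43.2°.
Going east by 43.2° from -38.1° reaches +5.1° without touching 180°.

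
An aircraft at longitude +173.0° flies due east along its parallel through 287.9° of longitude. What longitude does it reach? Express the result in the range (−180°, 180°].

+100.9°

Start at +173.0°; shift +287.9° → +460.9°.
+460.9° lies outside (−180°, 180°]; subtract 360° → +100.9°.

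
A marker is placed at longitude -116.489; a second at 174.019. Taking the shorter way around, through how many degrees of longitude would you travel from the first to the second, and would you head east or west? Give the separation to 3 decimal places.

69.492° west

Raw difference: 174.019 − -116.489 = 290.508°.
Normalise into (−180°, 180°]: 290.508° − 360° = -69.492°.
Negative ⇒ the second point lies to the west; separation 69.492°.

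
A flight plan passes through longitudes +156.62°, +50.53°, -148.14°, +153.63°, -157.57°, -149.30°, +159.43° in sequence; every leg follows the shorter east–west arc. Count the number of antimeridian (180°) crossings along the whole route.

4

Leg 1: +156.62° → +50.53°, shortest Δλ = -106.09° (west) — does not cross 180°.
Leg 2: +50.53° → -148.14°, shortest Δλ = 161.33° (east) — crosses 180°.
Leg 3: -148.14° → +153.63°, shortest Δλ = -58.23° (west) — crosses 180°.
Leg 4: +153.63° → -157.57°, shortest Δλ = 48.8° (east) — crosses 180°.
Leg 5: -157.57° → -149.30°, shortest Δλ = 8.27° (east) — does not cross 180°.
Leg 6: -149.30° → +159.43°, shortest Δλ = -51.27° (west) — crosses 180°.
Total crossings: 4.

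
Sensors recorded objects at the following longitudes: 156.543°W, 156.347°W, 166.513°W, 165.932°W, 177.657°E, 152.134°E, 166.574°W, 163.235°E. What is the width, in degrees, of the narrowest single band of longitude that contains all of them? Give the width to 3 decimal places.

51.519°

Sort the longitudes: -166.574°, -166.513°, -165.932°, -156.543°, -156.347°, +152.134°, +163.235°, +177.657°.
Eastward gaps between consecutive values (wrapping around): 0.061°, 0.581°, 9.389°, 0.196°, 308.481°, 11.101°, 14.422°, 15.769°.
Largest gap = 308.481° ⇒ minimal covering band is its complement: 360° − 308.481° = 51.519°.
Band runs from +152.134° eastward to -156.347°, crossing the antimeridian.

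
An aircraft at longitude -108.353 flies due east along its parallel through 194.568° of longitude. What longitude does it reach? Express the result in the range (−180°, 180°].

Start at -108.353°; shift +194.568° → +86.215°.
+86.215° already lies in (−180°, 180°].

+86.215°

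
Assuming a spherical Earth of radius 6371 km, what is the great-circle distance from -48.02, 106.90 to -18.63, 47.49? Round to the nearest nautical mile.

Δλ = 47.49 − 106.90 = -59.41°.
Δφ = -18.63 − -48.02 = 29.39°.
a = sin²(Δφ/2) + cos φ₁ · cos φ₂ · sin²(Δλ/2) = 0.219988.
c = 2·atan2(√a, √(1−a)) = 0.97638 rad → d = 6371·c ≈ 6220.53 km ≈ 3358.82 nmi.

3359 nmi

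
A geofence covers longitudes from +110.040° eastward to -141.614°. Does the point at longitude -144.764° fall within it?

Yes

Band width going east from +110.040° to -141.614°: ((-141.614 − 110.040) mod 360) = 108.346°.
Offset of -144.764° east of the west edge: ((-144.764 − 110.040) mod 360) = 105.196°.
105.196° ≤ 108.346° ⇒ inside.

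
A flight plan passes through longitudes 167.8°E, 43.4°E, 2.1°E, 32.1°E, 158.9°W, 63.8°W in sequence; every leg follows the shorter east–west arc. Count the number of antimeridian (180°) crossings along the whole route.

1

Leg 1: +167.8° → +43.4°, shortest Δλ = -124.4° (west) — does not cross 180°.
Leg 2: +43.4° → +2.1°, shortest Δλ = -41.3° (west) — does not cross 180°.
Leg 3: +2.1° → +32.1°, shortest Δλ = 30.0° (east) — does not cross 180°.
Leg 4: +32.1° → -158.9°, shortest Δλ = 169.0° (east) — crosses 180°.
Leg 5: -158.9° → -63.8°, shortest Δλ = 95.1° (east) — does not cross 180°.
Total crossings: 1.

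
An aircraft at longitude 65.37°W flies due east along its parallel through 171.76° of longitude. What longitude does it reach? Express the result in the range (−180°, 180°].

Start at -65.37°; shift +171.76° → +106.39°.
+106.39° already lies in (−180°, 180°].

106.39°E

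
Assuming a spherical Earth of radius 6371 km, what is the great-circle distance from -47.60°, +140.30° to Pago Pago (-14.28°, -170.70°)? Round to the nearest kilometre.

Δλ = -170.70 − 140.30 = -311.00°; wrapped into (−180°, 180°]: 49.00°.
Δφ = -14.28 − -47.60 = 33.32°.
a = sin²(Δφ/2) + cos φ₁ · cos φ₂ · sin²(Δλ/2) = 0.194569.
c = 2·atan2(√a, √(1−a)) = 0.91365 rad → d = 6371·c ≈ 5820.85 km.

5821 km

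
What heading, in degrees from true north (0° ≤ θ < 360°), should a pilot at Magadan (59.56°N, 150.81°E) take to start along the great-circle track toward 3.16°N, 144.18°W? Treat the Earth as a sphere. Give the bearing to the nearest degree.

Δλ = -144.18 − 150.81 = -294.99°; wrapped into (−180°, 180°]: 65.01°.
θ = atan2( sin Δλ · cos φ₂ , cos φ₁ · sin φ₂ − sin φ₁ · cos φ₂ · cos Δλ )
  = atan2(0.90500, -0.33575) = 110.354° → normalised to [0°, 360°): 110.354°.

110°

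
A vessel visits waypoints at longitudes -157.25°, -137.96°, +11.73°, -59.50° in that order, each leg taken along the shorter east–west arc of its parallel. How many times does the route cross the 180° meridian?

Leg 1: -157.25° → -137.96°, shortest Δλ = 19.29° (east) — does not cross 180°.
Leg 2: -137.96° → +11.73°, shortest Δλ = 149.69° (east) — does not cross 180°.
Leg 3: +11.73° → -59.50°, shortest Δλ = -71.23° (west) — does not cross 180°.
Total crossings: 0.

0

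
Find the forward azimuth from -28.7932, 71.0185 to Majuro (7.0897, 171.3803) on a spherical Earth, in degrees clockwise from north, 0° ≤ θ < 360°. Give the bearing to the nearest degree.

89°

Δλ = 171.3803 − 71.0185 = 100.3618°.
θ = atan2( sin Δλ · cos φ₂ , cos φ₁ · sin φ₂ − sin φ₁ · cos φ₂ · cos Δλ )
  = atan2(0.97617, 0.02219) = 88.698° → normalised to [0°, 360°): 88.698°.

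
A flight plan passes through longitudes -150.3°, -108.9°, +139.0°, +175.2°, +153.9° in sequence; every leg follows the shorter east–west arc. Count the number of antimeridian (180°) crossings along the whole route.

Leg 1: -150.3° → -108.9°, shortest Δλ = 41.4° (east) — does not cross 180°.
Leg 2: -108.9° → +139.0°, shortest Δλ = -112.1° (west) — crosses 180°.
Leg 3: +139.0° → +175.2°, shortest Δλ = 36.2° (east) — does not cross 180°.
Leg 4: +175.2° → +153.9°, shortest Δλ = -21.3° (west) — does not cross 180°.
Total crossings: 1.

1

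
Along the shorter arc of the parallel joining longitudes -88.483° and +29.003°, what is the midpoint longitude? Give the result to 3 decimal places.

Signed shortest Δλ from -88.483° to +29.003° is +117.486°.
Midpoint longitude = -88.483° + (+117.486°)/2 = -88.483° + 58.743° = -29.740°.

-29.740°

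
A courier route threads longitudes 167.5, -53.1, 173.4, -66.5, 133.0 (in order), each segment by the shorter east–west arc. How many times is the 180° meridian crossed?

Leg 1: +167.5° → -53.1°, shortest Δλ = 139.4° (east) — crosses 180°.
Leg 2: -53.1° → +173.4°, shortest Δλ = -133.5° (west) — crosses 180°.
Leg 3: +173.4° → -66.5°, shortest Δλ = 120.1° (east) — crosses 180°.
Leg 4: -66.5° → +133.0°, shortest Δλ = -160.5° (west) — crosses 180°.
Total crossings: 4.

4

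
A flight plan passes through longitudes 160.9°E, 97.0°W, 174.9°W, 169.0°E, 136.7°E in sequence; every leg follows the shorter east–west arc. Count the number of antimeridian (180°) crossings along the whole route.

Leg 1: +160.9° → -97.0°, shortest Δλ = 102.1° (east) — crosses 180°.
Leg 2: -97.0° → -174.9°, shortest Δλ = -77.9° (west) — does not cross 180°.
Leg 3: -174.9° → +169.0°, shortest Δλ = -16.1° (west) — crosses 180°.
Leg 4: +169.0° → +136.7°, shortest Δλ = -32.3° (west) — does not cross 180°.
Total crossings: 2.

2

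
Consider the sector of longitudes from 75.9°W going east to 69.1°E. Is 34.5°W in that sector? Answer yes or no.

Band width going east from -75.9° to +69.1°: ((69.1 − -75.9) mod 360) = 145.0°.
Offset of -34.5° east of the west edge: ((-34.5 − -75.9) mod 360) = 41.4°.
41.4° ≤ 145.0° ⇒ inside.

Yes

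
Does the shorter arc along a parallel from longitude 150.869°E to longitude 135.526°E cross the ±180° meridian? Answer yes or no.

Signed shortest Δλ = ((135.526 − 150.869 + 180) mod 360) − 180 = -15.343°.
Going west by 15.343° from +150.869° reaches +135.526° without touching 180°.

No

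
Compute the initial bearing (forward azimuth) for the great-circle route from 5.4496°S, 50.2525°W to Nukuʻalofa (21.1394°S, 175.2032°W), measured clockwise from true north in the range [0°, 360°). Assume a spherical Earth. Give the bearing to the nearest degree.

242°

Δλ = -175.2032 − -50.2525 = -124.9507°.
θ = atan2( sin Δλ · cos φ₂ , cos φ₁ · sin φ₂ − sin φ₁ · cos φ₂ · cos Δλ )
  = atan2(-0.76449, -0.40975) = -118.191° → normalised to [0°, 360°): 241.809°.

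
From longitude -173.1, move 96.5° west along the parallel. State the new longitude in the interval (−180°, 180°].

Start at -173.1°; shift −96.5° → -269.6°.
-269.6° lies outside (−180°, 180°]; add 360° → +90.4°.

+90.4°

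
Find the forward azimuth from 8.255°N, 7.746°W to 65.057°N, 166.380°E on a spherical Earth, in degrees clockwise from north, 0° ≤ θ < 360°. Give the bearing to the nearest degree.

Δλ = 166.380 − -7.746 = 174.126°.
θ = atan2( sin Δλ · cos φ₂ , cos φ₁ · sin φ₂ − sin φ₁ · cos φ₂ · cos Δλ )
  = atan2(0.04316, 0.95756) = 2.581° → normalised to [0°, 360°): 2.581°.

3°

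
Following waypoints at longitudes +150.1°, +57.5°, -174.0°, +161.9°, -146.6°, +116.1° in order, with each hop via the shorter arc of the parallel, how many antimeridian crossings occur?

4

Leg 1: +150.1° → +57.5°, shortest Δλ = -92.6° (west) — does not cross 180°.
Leg 2: +57.5° → -174.0°, shortest Δλ = 128.5° (east) — crosses 180°.
Leg 3: -174.0° → +161.9°, shortest Δλ = -24.1° (west) — crosses 180°.
Leg 4: +161.9° → -146.6°, shortest Δλ = 51.5° (east) — crosses 180°.
Leg 5: -146.6° → +116.1°, shortest Δλ = -97.3° (west) — crosses 180°.
Total crossings: 4.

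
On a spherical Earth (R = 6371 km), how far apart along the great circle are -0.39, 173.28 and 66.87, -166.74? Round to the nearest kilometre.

Δλ = -166.74 − 173.28 = -340.02°; wrapped into (−180°, 180°]: 19.98°.
Δφ = 66.87 − -0.39 = 67.26°.
a = sin²(Δφ/2) + cos φ₁ · cos φ₂ · sin²(Δλ/2) = 0.318546.
c = 2·atan2(√a, √(1−a)) = 1.19941 rad → d = 6371·c ≈ 7641.44 km.

7641 km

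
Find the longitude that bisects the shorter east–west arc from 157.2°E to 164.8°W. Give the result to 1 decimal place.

176.2°E

Signed shortest Δλ from +157.2° to -164.8° is +38.0°.
Midpoint longitude = +157.2° + (+38.0°)/2 = +157.2° + 19.0° = +176.2°.
(The naïve average (+157.2 + -164.8)/2 = -3.8° is on the wrong side of the globe.)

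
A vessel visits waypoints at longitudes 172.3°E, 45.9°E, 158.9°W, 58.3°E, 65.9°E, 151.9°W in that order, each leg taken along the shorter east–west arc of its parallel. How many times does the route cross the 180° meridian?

3

Leg 1: +172.3° → +45.9°, shortest Δλ = -126.4° (west) — does not cross 180°.
Leg 2: +45.9° → -158.9°, shortest Δλ = 155.2° (east) — crosses 180°.
Leg 3: -158.9° → +58.3°, shortest Δλ = -142.8° (west) — crosses 180°.
Leg 4: +58.3° → +65.9°, shortest Δλ = 7.6° (east) — does not cross 180°.
Leg 5: +65.9° → -151.9°, shortest Δλ = 142.2° (east) — crosses 180°.
Total crossings: 3.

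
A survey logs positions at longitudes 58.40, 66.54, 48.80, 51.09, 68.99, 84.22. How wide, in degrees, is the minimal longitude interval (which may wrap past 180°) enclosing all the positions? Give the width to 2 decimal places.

Sort the longitudes: +48.80°, +51.09°, +58.40°, +66.54°, +68.99°, +84.22°.
Eastward gaps between consecutive values (wrapping around): 2.29°, 7.31°, 8.14°, 2.45°, 15.23°, 324.58°.
Largest gap = 324.58° ⇒ minimal covering band is its complement: 360° − 324.58° = 35.42°.
Band runs from +48.80° eastward to +84.22°.

35.42°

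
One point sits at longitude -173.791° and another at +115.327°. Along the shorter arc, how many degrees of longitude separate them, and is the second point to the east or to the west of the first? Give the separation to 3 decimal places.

Raw difference: 115.327 − -173.791 = 289.118°.
Normalise into (−180°, 180°]: 289.118° − 360° = -70.882°.
Negative ⇒ the second point lies to the west; separation 70.882°.

70.882° west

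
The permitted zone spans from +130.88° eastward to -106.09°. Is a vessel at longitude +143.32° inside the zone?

Band width going east from +130.88° to -106.09°: ((-106.09 − 130.88) mod 360) = 123.03°.
Offset of +143.32° east of the west edge: ((143.32 − 130.88) mod 360) = 12.44°.
12.44° ≤ 123.03° ⇒ inside.

Yes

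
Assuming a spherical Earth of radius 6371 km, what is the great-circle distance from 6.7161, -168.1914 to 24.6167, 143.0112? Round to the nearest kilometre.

Δλ = 143.0112 − -168.1914 = 311.2026°; wrapped into (−180°, 180°]: -48.7974°.
Δφ = 24.6167 − 6.7161 = 17.9006°.
a = sin²(Δφ/2) + cos φ₁ · cos φ₂ · sin²(Δλ/2) = 0.178270.
c = 2·atan2(√a, √(1−a)) = 0.87179 rad → d = 6371·c ≈ 5554.15 km.

5554 km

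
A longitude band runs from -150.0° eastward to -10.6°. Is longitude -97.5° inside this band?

Band width going east from -150.0° to -10.6°: ((-10.6 − -150.0) mod 360) = 139.4°.
Offset of -97.5° east of the west edge: ((-97.5 − -150.0) mod 360) = 52.5°.
52.5° ≤ 139.4° ⇒ inside.

Yes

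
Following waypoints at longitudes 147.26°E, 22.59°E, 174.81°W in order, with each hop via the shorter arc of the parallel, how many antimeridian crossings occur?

Leg 1: +147.26° → +22.59°, shortest Δλ = -124.67° (west) — does not cross 180°.
Leg 2: +22.59° → -174.81°, shortest Δλ = 162.6° (east) — crosses 180°.
Total crossings: 1.

1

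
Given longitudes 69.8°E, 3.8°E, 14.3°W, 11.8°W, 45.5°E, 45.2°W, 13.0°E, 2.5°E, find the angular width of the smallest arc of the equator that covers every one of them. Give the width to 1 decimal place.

Sort the longitudes: -45.2°, -14.3°, -11.8°, +2.5°, +3.8°, +13.0°, +45.5°, +69.8°.
Eastward gaps between consecutive values (wrapping around): 30.9°, 2.5°, 14.3°, 1.3°, 9.2°, 32.5°, 24.3°, 245.0°.
Largest gap = 245.0° ⇒ minimal covering band is its complement: 360° − 245.0° = 115.0°.
Band runs from -45.2° eastward to +69.8°.

115.0°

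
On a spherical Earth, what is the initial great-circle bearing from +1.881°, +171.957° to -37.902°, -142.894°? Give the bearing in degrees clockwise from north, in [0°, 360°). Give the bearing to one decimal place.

138.5°

Δλ = -142.894 − 171.957 = -314.851°; wrapped into (−180°, 180°]: 45.149°.
θ = atan2( sin Δλ · cos φ₂ , cos φ₁ · sin φ₂ − sin φ₁ · cos φ₂ · cos Δλ )
  = atan2(0.55940, -0.63225) = 138.498° → normalised to [0°, 360°): 138.498°.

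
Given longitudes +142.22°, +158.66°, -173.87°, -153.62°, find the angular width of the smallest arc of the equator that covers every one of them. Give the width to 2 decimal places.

Sort the longitudes: -173.87°, -153.62°, +142.22°, +158.66°.
Eastward gaps between consecutive values (wrapping around): 20.25°, 295.84°, 16.44°, 27.47°.
Largest gap = 295.84° ⇒ minimal covering band is its complement: 360° − 295.84° = 64.16°.
Band runs from +142.22° eastward to -153.62°, crossing the antimeridian.

64.16°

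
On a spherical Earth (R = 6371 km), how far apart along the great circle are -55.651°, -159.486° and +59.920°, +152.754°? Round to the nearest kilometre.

13524 km

Δλ = 152.754 − -159.486 = 312.240°; wrapped into (−180°, 180°]: -47.760°.
Δφ = 59.920 − -55.651 = 115.571°.
a = sin²(Δφ/2) + cos φ₁ · cos φ₂ · sin²(Δλ/2) = 0.762160.
c = 2·atan2(√a, √(1−a)) = 2.12271 rad → d = 6371·c ≈ 13523.80 km.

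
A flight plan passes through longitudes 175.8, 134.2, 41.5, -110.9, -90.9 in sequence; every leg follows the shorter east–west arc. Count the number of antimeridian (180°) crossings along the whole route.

0

Leg 1: +175.8° → +134.2°, shortest Δλ = -41.6° (west) — does not cross 180°.
Leg 2: +134.2° → +41.5°, shortest Δλ = -92.7° (west) — does not cross 180°.
Leg 3: +41.5° → -110.9°, shortest Δλ = -152.4° (west) — does not cross 180°.
Leg 4: -110.9° → -90.9°, shortest Δλ = 20.0° (east) — does not cross 180°.
Total crossings: 0.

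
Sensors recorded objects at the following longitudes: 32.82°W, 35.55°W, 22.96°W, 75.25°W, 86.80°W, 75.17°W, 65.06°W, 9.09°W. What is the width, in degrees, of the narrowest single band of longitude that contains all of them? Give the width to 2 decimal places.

77.71°

Sort the longitudes: -86.80°, -75.25°, -75.17°, -65.06°, -35.55°, -32.82°, -22.96°, -9.09°.
Eastward gaps between consecutive values (wrapping around): 11.55°, 0.08°, 10.11°, 29.51°, 2.73°, 9.86°, 13.87°, 282.29°.
Largest gap = 282.29° ⇒ minimal covering band is its complement: 360° − 282.29° = 77.71°.
Band runs from -86.80° eastward to -9.09°.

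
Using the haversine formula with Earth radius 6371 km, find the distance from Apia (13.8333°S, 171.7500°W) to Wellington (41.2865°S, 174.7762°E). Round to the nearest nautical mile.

Δλ = 174.7762 − -171.7500 = 346.5262°; wrapped into (−180°, 180°]: -13.4738°.
Δφ = -41.2865 − -13.8333 = -27.4532°.
a = sin²(Δφ/2) + cos φ₁ · cos φ₂ · sin²(Δλ/2) = 0.066347.
c = 2·atan2(√a, √(1−a)) = 0.52103 rad → d = 6371·c ≈ 3319.50 km ≈ 1792.38 nmi.

1792 nmi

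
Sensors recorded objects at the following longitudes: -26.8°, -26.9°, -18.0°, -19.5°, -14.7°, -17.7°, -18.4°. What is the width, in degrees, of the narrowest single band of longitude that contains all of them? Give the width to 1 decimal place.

12.2°

Sort the longitudes: -26.9°, -26.8°, -19.5°, -18.4°, -18.0°, -17.7°, -14.7°.
Eastward gaps between consecutive values (wrapping around): 0.1°, 7.3°, 1.1°, 0.4°, 0.3°, 3.0°, 347.8°.
Largest gap = 347.8° ⇒ minimal covering band is its complement: 360° − 347.8° = 12.2°.
Band runs from -26.9° eastward to -14.7°.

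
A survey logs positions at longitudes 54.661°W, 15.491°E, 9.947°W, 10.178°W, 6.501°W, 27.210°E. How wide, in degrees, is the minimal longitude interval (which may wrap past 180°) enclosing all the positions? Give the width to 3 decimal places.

Sort the longitudes: -54.661°, -10.178°, -9.947°, -6.501°, +15.491°, +27.210°.
Eastward gaps between consecutive values (wrapping around): 44.483°, 0.231°, 3.446°, 21.992°, 11.719°, 278.129°.
Largest gap = 278.129° ⇒ minimal covering band is its complement: 360° − 278.129° = 81.871°.
Band runs from -54.661° eastward to +27.210°.

81.871°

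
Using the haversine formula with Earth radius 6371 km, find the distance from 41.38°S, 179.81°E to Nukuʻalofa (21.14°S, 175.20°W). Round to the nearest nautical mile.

1241 nmi

Δλ = -175.20 − 179.81 = -355.01°; wrapped into (−180°, 180°]: 4.99°.
Δφ = -21.14 − -41.38 = 20.24°.
a = sin²(Δφ/2) + cos φ₁ · cos φ₂ · sin²(Δλ/2) = 0.032200.
c = 2·atan2(√a, √(1−a)) = 0.36084 rad → d = 6371·c ≈ 2298.94 km ≈ 1241.33 nmi.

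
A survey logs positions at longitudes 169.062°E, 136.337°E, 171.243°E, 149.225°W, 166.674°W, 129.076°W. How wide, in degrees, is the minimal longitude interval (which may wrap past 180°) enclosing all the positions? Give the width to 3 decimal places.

94.587°

Sort the longitudes: -166.674°, -149.225°, -129.076°, +136.337°, +169.062°, +171.243°.
Eastward gaps between consecutive values (wrapping around): 17.449°, 20.149°, 265.413°, 32.725°, 2.181°, 22.083°.
Largest gap = 265.413° ⇒ minimal covering band is its complement: 360° − 265.413° = 94.587°.
Band runs from +136.337° eastward to -129.076°, crossing the antimeridian.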